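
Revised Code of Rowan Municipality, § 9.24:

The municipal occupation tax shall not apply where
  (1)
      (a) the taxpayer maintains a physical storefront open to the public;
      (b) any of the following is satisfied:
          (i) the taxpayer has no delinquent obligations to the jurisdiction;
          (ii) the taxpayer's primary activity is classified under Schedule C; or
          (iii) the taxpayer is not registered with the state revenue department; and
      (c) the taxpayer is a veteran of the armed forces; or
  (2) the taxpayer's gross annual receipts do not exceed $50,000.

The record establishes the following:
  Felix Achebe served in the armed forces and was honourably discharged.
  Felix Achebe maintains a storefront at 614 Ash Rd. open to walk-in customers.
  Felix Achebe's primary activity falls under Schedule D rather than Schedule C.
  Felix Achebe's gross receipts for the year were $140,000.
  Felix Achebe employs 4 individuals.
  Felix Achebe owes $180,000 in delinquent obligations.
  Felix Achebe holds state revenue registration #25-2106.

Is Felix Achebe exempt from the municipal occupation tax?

No — not exempt.

(a) has storefront — satisfied.
(i) no delinquency — fails.
(ii) Schedule C activity — not satisfied.
(iii) not (state-registered) — fails.
So (b) is not satisfied (F OR F OR F).
(c) veteran — holds.
(1): T AND F AND T → false.
(2) receipts ≤ $50,000 — not satisfied.
Overall: F OR F → false.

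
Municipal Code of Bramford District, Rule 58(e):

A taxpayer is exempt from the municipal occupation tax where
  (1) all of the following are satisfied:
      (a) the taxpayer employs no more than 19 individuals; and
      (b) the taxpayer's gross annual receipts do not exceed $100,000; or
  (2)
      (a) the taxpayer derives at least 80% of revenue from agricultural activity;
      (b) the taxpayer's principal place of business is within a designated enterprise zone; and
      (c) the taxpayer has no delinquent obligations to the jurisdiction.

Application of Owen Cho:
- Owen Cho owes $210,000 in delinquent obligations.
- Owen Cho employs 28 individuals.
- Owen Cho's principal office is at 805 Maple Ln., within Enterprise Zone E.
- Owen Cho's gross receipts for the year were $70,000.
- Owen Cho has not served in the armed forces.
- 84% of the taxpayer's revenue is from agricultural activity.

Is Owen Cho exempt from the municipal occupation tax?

(a) ≤ 19 employees — not met.
(b) receipts ≤ $100,000 — holds.
(1): F AND T → false.
(a) ≥80% agricultural — satisfied.
(b) in enterprise zone — holds.
(c) no delinquency — not met.
(2) = T AND T AND F = false.
Overall = F OR F = false.

No — not exempt.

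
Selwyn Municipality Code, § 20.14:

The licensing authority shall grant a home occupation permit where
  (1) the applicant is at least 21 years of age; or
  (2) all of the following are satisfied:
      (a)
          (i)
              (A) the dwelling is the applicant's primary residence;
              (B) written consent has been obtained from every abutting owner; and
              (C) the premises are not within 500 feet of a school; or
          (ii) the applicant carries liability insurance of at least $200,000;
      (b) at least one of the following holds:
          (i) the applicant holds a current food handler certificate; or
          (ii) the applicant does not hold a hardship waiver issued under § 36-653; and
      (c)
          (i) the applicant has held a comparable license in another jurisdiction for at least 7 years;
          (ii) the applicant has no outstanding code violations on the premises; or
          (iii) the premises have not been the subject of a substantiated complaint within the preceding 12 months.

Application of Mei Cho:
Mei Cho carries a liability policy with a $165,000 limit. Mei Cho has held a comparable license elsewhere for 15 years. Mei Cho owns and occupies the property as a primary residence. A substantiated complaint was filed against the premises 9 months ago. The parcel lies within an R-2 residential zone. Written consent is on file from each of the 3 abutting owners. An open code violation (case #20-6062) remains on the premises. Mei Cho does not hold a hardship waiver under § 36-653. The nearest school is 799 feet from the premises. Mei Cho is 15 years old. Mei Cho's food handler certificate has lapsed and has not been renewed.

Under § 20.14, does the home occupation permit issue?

Yes — granted.

(1) age ≥ 21 — not met.
(A) primary residence — met.
(B) all abutters consent — holds.
(C) ≥500 ft from school — met.
So (i) is satisfied (T AND T AND T).
(ii) insurance ≥ $200,000 — not met.
(a): T OR F → true.
(i) food handler cert. — not met.
(ii) not (hardship waiver) — holds.
So (b) is satisfied (F OR T).
(i) prior license ≥ 7 yr — satisfied.
(ii) no code violations — not met.
(iii) no complaint in 12 mo. — not met.
So (c) is satisfied (T OR F OR F).
(2): T AND T AND T → true.
Overall: F OR T → true.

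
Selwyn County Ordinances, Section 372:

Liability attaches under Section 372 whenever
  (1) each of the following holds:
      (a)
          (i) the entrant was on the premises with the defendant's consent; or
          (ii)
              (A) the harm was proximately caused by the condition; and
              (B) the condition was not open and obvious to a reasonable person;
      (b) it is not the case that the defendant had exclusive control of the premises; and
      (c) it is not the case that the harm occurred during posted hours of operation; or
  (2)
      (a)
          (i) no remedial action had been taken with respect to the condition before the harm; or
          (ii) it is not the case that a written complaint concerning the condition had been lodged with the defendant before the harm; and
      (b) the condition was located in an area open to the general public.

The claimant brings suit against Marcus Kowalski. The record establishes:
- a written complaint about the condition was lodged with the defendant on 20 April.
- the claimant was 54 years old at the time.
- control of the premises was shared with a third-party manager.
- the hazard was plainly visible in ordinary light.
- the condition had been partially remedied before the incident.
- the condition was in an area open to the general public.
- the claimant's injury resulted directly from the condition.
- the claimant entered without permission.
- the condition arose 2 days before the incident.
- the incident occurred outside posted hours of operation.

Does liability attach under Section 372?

(i) consent to enter — fails.
(A) proximate cause — holds.
(B) not open/obvious — fails.
So (ii) is not satisfied (T AND F).
(a) = F OR F = false.
(b) not (exclusive control) — holds.
(c) not (during posted hours) — met.
(1) = F AND T AND T = false.
(i) no remedial action — fails.
(ii) not (complaint lodged) — not met.
(a): F OR F → false.
(b) public area — satisfied.
So (2) is not satisfied (F AND T).
Overall = F OR F = false.

No — not liable.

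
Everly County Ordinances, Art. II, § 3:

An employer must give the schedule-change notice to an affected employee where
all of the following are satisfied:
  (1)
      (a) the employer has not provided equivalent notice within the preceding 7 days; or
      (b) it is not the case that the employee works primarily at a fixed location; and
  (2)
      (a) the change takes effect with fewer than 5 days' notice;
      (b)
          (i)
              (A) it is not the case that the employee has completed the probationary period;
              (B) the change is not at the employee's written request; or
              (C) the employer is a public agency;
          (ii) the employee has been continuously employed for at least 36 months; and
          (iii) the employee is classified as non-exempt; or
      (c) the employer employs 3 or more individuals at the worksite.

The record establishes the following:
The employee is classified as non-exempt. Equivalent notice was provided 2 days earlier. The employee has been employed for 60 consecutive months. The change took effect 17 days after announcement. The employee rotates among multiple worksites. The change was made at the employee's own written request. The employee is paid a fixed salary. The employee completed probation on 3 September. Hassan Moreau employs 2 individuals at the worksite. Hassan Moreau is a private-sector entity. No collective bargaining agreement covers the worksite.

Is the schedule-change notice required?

No — not required.

(a) no recent notice — not satisfied.
(b) not (fixed location) — met.
(1): F OR T → true.
(a) < 5 days' notice — fails.
(A) not (past probation) — fails.
(B) not employee-requested — fails.
(C) public agency — not met.
(i): F OR F OR F → false.
(ii) tenure ≥ 36 mo. — satisfied.
(iii) non-exempt — holds.
(b) = F AND T AND T = false.
(c) ≥ 3 at site — not satisfied.
So (2) is not satisfied (F OR F OR F).
Overall: T AND F → false.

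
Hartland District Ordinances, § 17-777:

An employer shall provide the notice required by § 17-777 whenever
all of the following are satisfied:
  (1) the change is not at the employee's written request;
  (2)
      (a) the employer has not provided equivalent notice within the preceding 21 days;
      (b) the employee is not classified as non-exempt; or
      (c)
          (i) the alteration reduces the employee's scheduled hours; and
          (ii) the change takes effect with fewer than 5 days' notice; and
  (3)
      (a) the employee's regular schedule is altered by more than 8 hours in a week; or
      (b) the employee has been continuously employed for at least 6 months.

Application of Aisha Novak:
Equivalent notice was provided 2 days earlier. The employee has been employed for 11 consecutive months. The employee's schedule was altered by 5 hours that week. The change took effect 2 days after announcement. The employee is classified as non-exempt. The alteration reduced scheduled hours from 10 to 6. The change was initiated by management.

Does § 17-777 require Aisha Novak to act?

Yes — required.

(1) not employee-requested — holds.
(a) no recent notice — not satisfied.
(b) not (non-exempt) — not satisfied.
(i) hours reduced — met.
(ii) < 5 days' notice — met.
So (c) is satisfied (T AND T).
So (2) is satisfied (F OR F OR T).
(a) schedule shift > 8h — not met.
(b) tenure ≥ 6 mo. — met.
So (3) is satisfied (F OR T).
Overall: T AND T AND T → true.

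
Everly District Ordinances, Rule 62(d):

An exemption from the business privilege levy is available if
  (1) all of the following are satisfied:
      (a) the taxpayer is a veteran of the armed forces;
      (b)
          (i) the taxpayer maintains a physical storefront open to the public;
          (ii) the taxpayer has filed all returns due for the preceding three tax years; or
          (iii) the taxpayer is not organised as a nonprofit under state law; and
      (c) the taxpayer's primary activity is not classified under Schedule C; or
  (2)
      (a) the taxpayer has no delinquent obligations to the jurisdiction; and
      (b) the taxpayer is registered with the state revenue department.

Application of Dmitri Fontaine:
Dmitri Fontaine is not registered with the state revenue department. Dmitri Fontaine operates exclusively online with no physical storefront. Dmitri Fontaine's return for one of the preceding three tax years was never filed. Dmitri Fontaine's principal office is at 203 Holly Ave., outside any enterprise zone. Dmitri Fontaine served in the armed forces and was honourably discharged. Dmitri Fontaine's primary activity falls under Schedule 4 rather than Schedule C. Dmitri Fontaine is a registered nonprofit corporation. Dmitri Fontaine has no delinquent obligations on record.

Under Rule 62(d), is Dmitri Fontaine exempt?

(a) veteran — holds.
(i) has storefront — not satisfied.
(ii) returns current — not met.
(iii) not (nonprofit) — not met.
(b): F OR F OR F → false.
(c) not (Schedule C activity) — met.
(1) = T AND F AND T = false.
(a) no delinquency — met.
(b) state-registered — not met.
(2) = T AND F = false.
Overall = F OR F = false.

No — not exempt.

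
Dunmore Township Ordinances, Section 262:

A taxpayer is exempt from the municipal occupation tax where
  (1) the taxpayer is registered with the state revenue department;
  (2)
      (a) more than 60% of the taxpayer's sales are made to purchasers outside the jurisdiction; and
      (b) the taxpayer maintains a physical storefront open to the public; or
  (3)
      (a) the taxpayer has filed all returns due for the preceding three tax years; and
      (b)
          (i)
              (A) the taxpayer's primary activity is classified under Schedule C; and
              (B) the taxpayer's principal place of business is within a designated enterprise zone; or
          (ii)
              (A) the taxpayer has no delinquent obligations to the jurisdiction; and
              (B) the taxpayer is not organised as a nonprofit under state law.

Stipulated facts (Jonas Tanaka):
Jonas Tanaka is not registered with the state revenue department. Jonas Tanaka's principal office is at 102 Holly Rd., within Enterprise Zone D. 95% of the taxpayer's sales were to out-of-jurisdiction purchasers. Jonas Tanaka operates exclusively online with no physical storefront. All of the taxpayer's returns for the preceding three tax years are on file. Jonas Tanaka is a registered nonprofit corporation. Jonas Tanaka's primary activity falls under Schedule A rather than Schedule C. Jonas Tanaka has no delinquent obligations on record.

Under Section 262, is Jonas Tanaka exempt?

(1) state-registered — fails.
(a) >60% out-of-jur. sales — met.
(b) has storefront — not met.
So (2) is not satisfied (T AND F).
(a) returns current — met.
(A) Schedule C activity — fails.
(B) in enterprise zone — holds.
(i): F AND T → false.
(A) no delinquency — holds.
(B) not (nonprofit) — not met.
So (ii) is not satisfied (T AND F).
(b): F OR F → false.
(3): T AND F → false.
So Overall is not satisfied (F OR F OR F).

No — not exempt.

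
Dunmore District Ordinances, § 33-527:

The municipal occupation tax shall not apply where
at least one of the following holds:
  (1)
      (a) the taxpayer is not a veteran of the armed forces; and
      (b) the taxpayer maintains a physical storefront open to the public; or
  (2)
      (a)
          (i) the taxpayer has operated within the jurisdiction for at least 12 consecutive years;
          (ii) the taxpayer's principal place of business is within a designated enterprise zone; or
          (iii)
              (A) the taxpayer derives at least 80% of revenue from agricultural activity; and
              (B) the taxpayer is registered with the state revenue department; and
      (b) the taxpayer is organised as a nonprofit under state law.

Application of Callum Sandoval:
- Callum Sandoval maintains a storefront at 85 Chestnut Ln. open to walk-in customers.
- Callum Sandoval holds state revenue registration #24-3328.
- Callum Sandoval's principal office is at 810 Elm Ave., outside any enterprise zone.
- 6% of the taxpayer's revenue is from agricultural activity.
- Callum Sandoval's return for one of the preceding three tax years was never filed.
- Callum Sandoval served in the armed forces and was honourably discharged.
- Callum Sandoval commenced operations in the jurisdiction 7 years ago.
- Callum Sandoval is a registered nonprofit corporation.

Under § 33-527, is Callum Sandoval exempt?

(a) not (veteran) — not met.
(b) has storefront — met.
(1): F AND T → false.
(i) ≥ 12 yrs in jurisdiction — fails.
(ii) in enterprise zone — not met.
(A) ≥80% agricultural — not satisfied.
(B) state-registered — holds.
(iii) = F AND T = false.
So (a) is not satisfied (F OR F OR F).
(b) nonprofit — met.
(2): F AND T → false.
So Overall is not satisfied (F OR F).

No — not exempt.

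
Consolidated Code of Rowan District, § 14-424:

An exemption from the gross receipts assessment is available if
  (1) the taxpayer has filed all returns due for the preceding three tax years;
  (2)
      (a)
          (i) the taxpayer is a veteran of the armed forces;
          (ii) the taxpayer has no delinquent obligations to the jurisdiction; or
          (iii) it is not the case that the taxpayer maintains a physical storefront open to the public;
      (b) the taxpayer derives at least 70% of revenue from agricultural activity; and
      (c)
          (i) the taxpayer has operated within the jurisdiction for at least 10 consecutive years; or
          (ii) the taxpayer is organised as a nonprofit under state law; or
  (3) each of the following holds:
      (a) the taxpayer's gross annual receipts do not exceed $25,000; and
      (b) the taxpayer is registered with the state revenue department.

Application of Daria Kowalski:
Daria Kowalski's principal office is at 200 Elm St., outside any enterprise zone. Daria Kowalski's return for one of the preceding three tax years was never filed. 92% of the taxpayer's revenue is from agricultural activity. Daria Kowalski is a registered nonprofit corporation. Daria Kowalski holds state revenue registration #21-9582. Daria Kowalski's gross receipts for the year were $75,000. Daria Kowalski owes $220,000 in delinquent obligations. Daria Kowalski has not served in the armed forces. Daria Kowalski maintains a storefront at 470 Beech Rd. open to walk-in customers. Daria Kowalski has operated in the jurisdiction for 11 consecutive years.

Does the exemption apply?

No — not exempt.

(1) returns current — fails.
(i) veteran — fails.
(ii) no delinquency — fails.
(iii) not (has storefront) — not satisfied.
So (a) is not satisfied (F OR F OR F).
(b) ≥70% agricultural — holds.
(i) ≥ 10 yrs in jurisdiction — met.
(ii) nonprofit — holds.
(c) = T OR T = true.
(2) = F AND T AND T = false.
(a) receipts ≤ $25,000 — not satisfied.
(b) state-registered — holds.
(3): F AND T → false.
Overall = F OR F OR F = false.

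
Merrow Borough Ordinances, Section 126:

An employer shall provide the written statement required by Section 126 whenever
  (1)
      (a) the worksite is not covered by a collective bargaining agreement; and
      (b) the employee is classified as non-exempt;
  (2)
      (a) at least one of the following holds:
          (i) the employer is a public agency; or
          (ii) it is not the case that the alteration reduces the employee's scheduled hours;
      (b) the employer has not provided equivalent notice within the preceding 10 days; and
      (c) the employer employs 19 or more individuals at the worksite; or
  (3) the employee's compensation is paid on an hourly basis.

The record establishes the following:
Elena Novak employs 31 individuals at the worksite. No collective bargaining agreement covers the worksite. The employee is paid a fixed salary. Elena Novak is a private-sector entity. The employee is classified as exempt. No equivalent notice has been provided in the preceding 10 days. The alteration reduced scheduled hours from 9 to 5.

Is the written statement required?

No — not required.

(a) no CBA — met.
(b) non-exempt — not satisfied.
So (1) is not satisfied (T AND F).
(i) public agency — not satisfied.
(ii) not (hours reduced) — not satisfied.
(a) = F OR F = false.
(b) no recent notice — holds.
(c) ≥ 19 at site — holds.
(2) = F AND T AND T = false.
(3) hourly-paid — not met.
So Overall is not satisfied (F OR F OR F).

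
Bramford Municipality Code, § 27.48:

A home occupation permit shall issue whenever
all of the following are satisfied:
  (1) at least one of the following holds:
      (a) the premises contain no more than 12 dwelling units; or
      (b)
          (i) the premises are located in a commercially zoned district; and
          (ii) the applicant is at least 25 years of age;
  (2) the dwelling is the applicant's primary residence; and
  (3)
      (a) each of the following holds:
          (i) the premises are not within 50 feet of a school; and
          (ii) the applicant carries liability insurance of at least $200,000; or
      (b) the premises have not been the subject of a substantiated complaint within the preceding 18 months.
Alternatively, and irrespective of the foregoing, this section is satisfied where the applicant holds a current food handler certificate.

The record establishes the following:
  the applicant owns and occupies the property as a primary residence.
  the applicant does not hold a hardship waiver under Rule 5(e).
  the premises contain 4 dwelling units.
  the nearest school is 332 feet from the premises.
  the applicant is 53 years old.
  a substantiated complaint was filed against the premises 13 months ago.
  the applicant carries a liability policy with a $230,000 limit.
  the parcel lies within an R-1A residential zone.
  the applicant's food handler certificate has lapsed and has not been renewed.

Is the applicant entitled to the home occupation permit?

Yes — granted.

(a) ≤ 12 units — met.
(i) commercially zoned — not satisfied.
(ii) age ≥ 25 — met.
So (b) is not satisfied (F AND T).
(1): T OR F → true.
(2) primary residence — holds.
(i) ≥50 ft from school — met.
(ii) insurance ≥ $200,000 — met.
(a): T AND T → true.
(b) no complaint in 18 mo. — not met.
So (3) is satisfied (T OR F).
So Overall is satisfied (T AND T AND T).
Exception (food handler cert.) — not satisfied.
Result: main true OR exception false → true.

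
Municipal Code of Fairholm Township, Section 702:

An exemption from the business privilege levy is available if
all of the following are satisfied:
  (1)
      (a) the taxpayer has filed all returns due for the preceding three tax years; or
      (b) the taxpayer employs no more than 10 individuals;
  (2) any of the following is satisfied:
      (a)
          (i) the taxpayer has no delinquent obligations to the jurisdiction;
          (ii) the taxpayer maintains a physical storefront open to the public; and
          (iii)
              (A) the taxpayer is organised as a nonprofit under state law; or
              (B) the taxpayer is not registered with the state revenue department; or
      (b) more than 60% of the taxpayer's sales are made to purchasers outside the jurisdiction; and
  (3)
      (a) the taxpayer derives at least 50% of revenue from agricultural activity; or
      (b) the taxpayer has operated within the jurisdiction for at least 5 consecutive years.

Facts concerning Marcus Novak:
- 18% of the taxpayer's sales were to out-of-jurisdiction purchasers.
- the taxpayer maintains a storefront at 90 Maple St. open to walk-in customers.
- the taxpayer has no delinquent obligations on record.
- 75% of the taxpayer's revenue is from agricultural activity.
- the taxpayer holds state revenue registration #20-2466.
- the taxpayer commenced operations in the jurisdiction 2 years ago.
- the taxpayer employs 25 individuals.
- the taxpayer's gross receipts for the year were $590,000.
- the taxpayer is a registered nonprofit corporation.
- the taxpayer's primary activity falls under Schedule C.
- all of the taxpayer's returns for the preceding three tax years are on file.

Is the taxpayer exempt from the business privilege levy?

Yes — exempt.

(a) returns current — holds.
(b) ≤ 10 employees — not satisfied.
(1) = T OR F = true.
(i) no delinquency — met.
(ii) has storefront — holds.
(A) nonprofit — met.
(B) not (state-registered) — not satisfied.
So (iii) is satisfied (T OR F).
So (a) is satisfied (T AND T AND T).
(b) >60% out-of-jur. sales — fails.
So (2) is satisfied (T OR F).
(a) ≥50% agricultural — met.
(b) ≥ 5 yrs in jurisdiction — not satisfied.
(3): T OR F → true.
Overall: T AND T AND T → true.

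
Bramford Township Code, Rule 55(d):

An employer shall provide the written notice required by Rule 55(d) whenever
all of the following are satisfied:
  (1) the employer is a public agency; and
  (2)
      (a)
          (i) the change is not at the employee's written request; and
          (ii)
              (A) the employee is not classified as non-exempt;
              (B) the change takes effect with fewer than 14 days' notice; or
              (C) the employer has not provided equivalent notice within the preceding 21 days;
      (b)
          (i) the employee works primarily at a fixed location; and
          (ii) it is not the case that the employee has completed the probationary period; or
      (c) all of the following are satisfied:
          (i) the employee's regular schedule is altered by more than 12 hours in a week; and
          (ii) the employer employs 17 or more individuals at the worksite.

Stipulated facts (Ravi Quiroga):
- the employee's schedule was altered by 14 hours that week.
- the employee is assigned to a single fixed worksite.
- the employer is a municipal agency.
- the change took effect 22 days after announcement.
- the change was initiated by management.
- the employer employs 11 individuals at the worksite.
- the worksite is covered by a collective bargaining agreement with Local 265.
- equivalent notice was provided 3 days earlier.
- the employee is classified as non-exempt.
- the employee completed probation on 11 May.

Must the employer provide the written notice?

(1) public agency — holds.
(i) not employee-requested — met.
(A) not (non-exempt) — not satisfied.
(B) < 14 days' notice — not satisfied.
(C) no recent notice — fails.
So (ii) is not satisfied (F OR F OR F).
(a) = T AND F = false.
(i) fixed location — satisfied.
(ii) not (past probation) — fails.
(b): T AND F → false.
(i) schedule shift > 12h — holds.
(ii) ≥ 17 at site — not satisfied.
(c) = T AND F = false.
So (2) is not satisfied (F OR F OR F).
Overall: T AND F → false.

No — not required.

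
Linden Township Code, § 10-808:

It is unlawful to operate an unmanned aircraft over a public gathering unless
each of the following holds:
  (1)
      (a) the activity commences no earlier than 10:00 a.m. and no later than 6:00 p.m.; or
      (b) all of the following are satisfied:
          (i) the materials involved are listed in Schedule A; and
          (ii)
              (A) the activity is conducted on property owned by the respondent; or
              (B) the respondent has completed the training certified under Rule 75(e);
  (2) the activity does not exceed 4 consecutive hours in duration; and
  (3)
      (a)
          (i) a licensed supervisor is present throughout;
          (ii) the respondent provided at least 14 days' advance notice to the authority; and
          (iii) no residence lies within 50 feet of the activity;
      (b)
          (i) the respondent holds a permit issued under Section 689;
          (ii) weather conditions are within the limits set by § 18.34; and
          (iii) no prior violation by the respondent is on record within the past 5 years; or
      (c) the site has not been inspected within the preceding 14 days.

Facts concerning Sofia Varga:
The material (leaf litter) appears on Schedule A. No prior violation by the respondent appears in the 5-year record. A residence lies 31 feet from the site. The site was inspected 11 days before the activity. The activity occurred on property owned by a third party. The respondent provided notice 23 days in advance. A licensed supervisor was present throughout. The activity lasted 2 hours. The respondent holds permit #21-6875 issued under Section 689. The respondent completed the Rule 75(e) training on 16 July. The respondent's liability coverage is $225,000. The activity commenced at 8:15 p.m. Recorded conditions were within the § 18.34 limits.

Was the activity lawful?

(a) start within hours — not satisfied.
(i) Schedule A material — satisfied.
(A) own property — fails.
(B) training certified — satisfied.
(ii) = F OR T = true.
So (b) is satisfied (T AND T).
So (1) is satisfied (F OR T).
(2) ≤ 4 hrs duration — met.
(i) supervisor present — holds.
(ii) ≥14 days' notice — holds.
(iii) no residence in 50 ft — fails.
(a) = T AND T AND F = false.
(i) holds permit — met.
(ii) weather ok — holds.
(iii) no prior violation — satisfied.
(b): T AND T AND T → true.
(c) not (site inspected) — not met.
So (3) is satisfied (F OR T OR F).
Overall: T AND T AND T → true.

Yes — lawful.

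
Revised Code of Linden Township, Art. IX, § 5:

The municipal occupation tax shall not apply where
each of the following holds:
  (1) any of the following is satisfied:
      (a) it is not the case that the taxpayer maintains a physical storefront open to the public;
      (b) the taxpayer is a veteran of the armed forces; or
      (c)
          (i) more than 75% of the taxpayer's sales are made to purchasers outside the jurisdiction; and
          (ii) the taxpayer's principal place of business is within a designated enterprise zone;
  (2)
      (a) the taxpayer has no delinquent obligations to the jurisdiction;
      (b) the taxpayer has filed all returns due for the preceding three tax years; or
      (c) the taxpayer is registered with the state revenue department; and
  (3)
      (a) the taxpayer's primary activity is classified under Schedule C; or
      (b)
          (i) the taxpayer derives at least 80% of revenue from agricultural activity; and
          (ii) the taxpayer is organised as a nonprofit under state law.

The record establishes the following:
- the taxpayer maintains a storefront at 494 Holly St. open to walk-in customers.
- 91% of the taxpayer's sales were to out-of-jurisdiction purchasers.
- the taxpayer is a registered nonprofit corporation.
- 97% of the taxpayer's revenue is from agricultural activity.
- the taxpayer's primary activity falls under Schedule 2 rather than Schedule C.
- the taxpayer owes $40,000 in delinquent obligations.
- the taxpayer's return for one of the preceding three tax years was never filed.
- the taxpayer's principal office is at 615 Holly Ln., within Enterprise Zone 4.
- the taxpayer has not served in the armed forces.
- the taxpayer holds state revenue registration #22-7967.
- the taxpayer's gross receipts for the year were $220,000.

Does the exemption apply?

Yes — exempt.

(a) not (has storefront) — not satisfied.
(b) veteran — fails.
(i) >75% out-of-jur. sales — satisfied.
(ii) in enterprise zone — holds.
(c) = T AND T = true.
So (1) is satisfied (F OR F OR T).
(a) no delinquency — not satisfied.
(b) returns current — not satisfied.
(c) state-registered — met.
So (2) is satisfied (F OR F OR T).
(a) Schedule C activity — not met.
(i) ≥80% agricultural — satisfied.
(ii) nonprofit — holds.
So (b) is satisfied (T AND T).
(3): F OR T → true.
So Overall is satisfied (T AND T AND T).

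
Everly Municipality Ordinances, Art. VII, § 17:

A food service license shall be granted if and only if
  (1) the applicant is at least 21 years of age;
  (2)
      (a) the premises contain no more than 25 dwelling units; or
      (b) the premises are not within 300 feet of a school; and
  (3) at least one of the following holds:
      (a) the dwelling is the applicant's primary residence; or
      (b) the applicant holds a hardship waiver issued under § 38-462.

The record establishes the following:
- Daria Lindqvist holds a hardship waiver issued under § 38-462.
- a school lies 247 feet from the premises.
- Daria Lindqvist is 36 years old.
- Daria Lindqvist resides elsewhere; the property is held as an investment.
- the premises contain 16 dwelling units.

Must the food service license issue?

(1) age ≥ 21 — holds.
(a) ≤ 25 units — satisfied.
(b) ≥300 ft from school — fails.
(2): T OR F → true.
(a) primary residence — not met.
(b) hardship waiver — satisfied.
So (3) is satisfied (F OR T).
Overall: T AND T AND T → true.

Yes — granted.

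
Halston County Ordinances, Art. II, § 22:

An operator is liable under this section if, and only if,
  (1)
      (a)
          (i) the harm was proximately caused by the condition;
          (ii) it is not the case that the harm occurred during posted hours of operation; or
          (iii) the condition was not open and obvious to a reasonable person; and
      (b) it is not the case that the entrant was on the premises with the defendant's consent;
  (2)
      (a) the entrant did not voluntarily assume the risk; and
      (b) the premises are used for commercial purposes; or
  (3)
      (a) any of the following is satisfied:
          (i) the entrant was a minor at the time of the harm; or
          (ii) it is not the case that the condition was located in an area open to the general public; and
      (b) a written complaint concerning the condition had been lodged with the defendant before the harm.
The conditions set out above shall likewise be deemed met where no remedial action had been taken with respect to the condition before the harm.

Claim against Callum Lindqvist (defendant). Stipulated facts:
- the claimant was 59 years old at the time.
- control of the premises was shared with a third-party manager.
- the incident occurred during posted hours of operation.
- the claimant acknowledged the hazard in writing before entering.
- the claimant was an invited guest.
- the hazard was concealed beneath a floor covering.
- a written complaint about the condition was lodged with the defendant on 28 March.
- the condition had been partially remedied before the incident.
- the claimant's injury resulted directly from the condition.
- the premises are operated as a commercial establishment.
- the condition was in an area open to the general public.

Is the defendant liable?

No — not liable.

(i) proximate cause — holds.
(ii) not (during posted hours) — not satisfied.
(iii) not open/obvious — met.
(a) = T OR F OR T = true.
(b) not (consent to enter) — not met.
(1) = T AND F = false.
(a) no assumed risk — not met.
(b) commercial use — satisfied.
So (2) is not satisfied (F AND T).
(i) entrant a minor — fails.
(ii) not (public area) — not satisfied.
(a) = F OR F = false.
(b) complaint lodged — holds.
So (3) is not satisfied (F AND T).
Overall: F OR F OR F → false.
Exception (no remedial action) — not satisfied.
Result: main false OR exception false → false.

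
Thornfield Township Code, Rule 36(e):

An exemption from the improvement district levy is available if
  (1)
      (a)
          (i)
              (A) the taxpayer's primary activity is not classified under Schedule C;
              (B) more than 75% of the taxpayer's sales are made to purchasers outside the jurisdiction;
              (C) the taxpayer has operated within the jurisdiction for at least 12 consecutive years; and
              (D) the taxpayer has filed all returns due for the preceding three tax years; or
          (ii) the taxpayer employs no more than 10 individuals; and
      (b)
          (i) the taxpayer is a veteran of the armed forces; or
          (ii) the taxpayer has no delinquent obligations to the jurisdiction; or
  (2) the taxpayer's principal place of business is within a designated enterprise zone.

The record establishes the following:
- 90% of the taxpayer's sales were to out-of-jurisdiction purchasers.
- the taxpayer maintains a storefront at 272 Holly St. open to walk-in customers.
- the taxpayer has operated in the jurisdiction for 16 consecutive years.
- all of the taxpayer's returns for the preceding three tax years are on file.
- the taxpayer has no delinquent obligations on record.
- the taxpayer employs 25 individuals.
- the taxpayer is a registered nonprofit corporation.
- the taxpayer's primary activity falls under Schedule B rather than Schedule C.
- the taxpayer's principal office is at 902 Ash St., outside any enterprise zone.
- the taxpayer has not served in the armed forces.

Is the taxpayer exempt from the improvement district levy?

(A) not (Schedule C activity) — met.
(B) >75% out-of-jur. sales — met.
(C) ≥ 12 yrs in jurisdiction — holds.
(D) returns current — met.
So (i) is satisfied (T AND T AND T AND T).
(ii) ≤ 10 employees — not satisfied.
(a) = T OR F = true.
(i) veteran — fails.
(ii) no delinquency — holds.
So (b) is satisfied (F OR T).
(1): T AND T → true.
(2) in enterprise zone — fails.
So Overall is satisfied (T OR F).

Yes — exempt.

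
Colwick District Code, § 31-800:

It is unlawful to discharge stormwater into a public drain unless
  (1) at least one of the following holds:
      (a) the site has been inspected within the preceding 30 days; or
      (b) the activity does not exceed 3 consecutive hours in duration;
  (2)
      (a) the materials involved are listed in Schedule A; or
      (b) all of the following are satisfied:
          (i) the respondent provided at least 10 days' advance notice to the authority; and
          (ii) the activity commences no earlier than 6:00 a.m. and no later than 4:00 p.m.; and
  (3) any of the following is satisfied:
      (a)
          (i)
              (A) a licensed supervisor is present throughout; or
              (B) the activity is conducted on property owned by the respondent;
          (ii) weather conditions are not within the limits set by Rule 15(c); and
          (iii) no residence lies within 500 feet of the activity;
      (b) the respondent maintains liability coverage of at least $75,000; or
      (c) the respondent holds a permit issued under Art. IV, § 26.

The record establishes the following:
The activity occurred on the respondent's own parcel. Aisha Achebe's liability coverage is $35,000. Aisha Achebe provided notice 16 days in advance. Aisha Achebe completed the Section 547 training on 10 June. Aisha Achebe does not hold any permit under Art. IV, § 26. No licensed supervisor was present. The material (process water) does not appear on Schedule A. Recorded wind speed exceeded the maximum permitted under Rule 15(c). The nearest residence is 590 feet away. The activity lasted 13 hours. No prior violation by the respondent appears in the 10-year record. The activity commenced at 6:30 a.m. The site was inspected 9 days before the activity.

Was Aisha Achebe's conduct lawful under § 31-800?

(a) site inspected — met.
(b) ≤ 3 hrs duration — fails.
(1) = T OR F = true.
(a) Schedule A material — fails.
(i) ≥10 days' notice — met.
(ii) start within hours — satisfied.
(b) = T AND T = true.
So (2) is satisfied (F OR T).
(A) supervisor present — fails.
(B) own property — holds.
(i): F OR T → true.
(ii) not (weather ok) — holds.
(iii) no residence in 500 ft — satisfied.
So (a) is satisfied (T AND T AND T).
(b) coverage ≥ $75,000 — not satisfied.
(c) holds permit — not met.
So (3) is satisfied (T OR F OR F).
Overall: T AND T AND T → true.

Yes — lawful.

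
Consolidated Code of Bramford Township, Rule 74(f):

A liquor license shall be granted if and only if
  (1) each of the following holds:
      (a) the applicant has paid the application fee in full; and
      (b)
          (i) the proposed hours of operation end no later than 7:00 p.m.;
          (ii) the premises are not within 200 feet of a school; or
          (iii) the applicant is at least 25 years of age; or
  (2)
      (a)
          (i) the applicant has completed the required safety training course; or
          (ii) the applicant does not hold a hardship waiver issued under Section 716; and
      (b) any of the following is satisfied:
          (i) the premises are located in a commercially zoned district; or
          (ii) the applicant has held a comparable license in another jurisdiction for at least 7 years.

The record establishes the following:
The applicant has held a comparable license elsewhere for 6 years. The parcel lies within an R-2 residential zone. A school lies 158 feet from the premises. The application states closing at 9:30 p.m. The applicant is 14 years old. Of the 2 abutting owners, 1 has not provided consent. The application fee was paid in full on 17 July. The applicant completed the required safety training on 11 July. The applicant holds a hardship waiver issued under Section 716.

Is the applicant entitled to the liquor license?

(a) fee paid — met.
(i) closes by 7 p.m. — fails.
(ii) ≥200 ft from school — fails.
(iii) age ≥ 25 — not met.
(b) = F OR F OR F = false.
(1) = T AND F = false.
(i) safety training — holds.
(ii) not (hardship waiver) — fails.
So (a) is satisfied (T OR F).
(i) commercially zoned — not met.
(ii) prior license ≥ 7 yr — fails.
So (b) is not satisfied (F OR F).
So (2) is not satisfied (T AND F).
Overall = F OR F = false.

No — denied.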